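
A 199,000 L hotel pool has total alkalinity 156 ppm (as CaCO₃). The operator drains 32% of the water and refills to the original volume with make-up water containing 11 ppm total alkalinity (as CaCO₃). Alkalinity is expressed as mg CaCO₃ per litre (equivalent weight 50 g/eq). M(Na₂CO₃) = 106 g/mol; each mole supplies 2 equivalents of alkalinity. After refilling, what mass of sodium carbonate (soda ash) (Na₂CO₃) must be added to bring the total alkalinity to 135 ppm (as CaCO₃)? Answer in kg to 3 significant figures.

5.36 kg

After draining 32% and refilling: 156 × 0.68 + 11 × 0.32 = 109.6 ppm.
Deficit to target: 135 − 109.6 = 25.4 mg/L.
As CaCO₃: 25.4 mg/L × 199,000 L = 5055 g; ÷ 50 g/eq ÷ 2 = 50.55 mol Na₂CO₃.
Mass: 50.55 × 106 = 5358 g.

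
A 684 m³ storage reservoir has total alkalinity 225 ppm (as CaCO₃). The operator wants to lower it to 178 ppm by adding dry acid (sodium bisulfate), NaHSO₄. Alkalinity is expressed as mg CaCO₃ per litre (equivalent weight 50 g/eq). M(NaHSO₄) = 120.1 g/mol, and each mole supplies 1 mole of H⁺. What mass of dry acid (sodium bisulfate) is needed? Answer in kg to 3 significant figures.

Volume: 684 m³ = 684,000 L.
Alkalinity to neutralize: (225 − 178) = 47 mg/L as CaCO₃ × 684,000 L = 32,150 g as CaCO₃.
Equivalents of H⁺ required: 32,150 ÷ 50 g/eq = 643 eq = 643 mol NaHSO₄.
Mass of NaHSO₄: 643 × 120.1 = 77,220 g.

77.2 kg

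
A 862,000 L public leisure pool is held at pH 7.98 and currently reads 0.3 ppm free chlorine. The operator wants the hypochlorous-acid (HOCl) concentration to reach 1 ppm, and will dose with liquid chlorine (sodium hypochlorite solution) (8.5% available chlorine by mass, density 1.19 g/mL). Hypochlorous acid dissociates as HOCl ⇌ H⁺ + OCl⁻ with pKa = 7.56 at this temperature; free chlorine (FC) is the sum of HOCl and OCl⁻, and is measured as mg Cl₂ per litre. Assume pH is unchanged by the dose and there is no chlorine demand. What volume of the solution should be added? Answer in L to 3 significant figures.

28.4 L

[OCl⁻]/[HOCl] = 10^(pH − pKa) = 10^(7.98 − 7.56) = 2.63; fraction as HOCl = 1/(1 + 2.63) = 0.2755.
Free chlorine required for 1 ppm HOCl: 1 / 0.2755 = 3.63 ppm.
FC to add: 3.63 − 0.3 = 3.33 mg/L as Cl₂.
Cl₂ equivalent: 3.33 mg/L × 862,000 L = 2871 g.
Product at 8.5% available Cl: 2871 / 0.085 = 33,770 g.
Volume: 33,770 g ÷ 1.19 g/mL = 28,380 mL.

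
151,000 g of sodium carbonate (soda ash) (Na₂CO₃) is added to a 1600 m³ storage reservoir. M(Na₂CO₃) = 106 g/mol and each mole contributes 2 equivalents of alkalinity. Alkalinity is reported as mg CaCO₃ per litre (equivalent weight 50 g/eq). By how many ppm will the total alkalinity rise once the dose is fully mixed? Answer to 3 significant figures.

89.0 ppm

Volume: 1600 m³ = 1,600,000 L.
Moles of Na₂CO₃: 151,000 g ÷ 106 g/mol = 1425 mol → 2849 eq of alkalinity.
As CaCO₃: 2849 eq × 50 g/eq = 142,500 g.
Rise: 142,500 g / 1,600,000 L × 1000 = 89.03 mg/L.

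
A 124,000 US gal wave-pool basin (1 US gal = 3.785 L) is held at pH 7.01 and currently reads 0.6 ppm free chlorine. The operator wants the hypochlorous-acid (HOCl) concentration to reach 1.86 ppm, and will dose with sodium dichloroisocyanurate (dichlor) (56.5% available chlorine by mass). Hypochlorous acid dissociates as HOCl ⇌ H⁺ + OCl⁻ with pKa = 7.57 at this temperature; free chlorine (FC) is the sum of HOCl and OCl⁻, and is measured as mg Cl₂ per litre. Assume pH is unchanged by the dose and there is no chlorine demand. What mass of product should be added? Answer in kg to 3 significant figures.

1.47 kg

Volume: 124,000 US gal × 3.785 L/gal = 469,340 L.
[OCl⁻]/[HOCl] = 10^(pH − pKa) = 10^(7.01 − 7.57) = 0.2754; fraction as HOCl = 1/(1 + 0.2754) = 0.7841.
Free chlorine required for 1.86 ppm HOCl: 1.86 / 0.7841 = 2.372 ppm.
FC to add: 2.372 − 0.6 = 1.772 mg/L as Cl₂.
Cl₂ equivalent: 1.772 mg/L × 469,340 L = 831.8 g.
Product at 56.5% available Cl: 831.8 / 0.565 = 1472 g.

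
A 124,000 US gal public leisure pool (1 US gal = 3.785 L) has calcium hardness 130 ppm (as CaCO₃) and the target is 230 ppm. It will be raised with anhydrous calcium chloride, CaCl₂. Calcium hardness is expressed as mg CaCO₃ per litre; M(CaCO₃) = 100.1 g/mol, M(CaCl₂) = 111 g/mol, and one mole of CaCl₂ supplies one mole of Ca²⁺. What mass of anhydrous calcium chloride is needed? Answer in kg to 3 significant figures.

52.0 kg

Volume: 124,000 US gal × 3.785 L/gal = 469,340 L.
Hardness to add: (230 − 130) = 100 mg/L as CaCO₃ × 469,340 L = 46,930 g as CaCO₃.
Moles of Ca²⁺ (1 mol Ca²⁺ ≡ 1 mol CaCO₃): 46,930 / 100.1 g/mol = 468.9 mol.
Mass of CaCl₂: 468.9 × 111 = 52,040 g.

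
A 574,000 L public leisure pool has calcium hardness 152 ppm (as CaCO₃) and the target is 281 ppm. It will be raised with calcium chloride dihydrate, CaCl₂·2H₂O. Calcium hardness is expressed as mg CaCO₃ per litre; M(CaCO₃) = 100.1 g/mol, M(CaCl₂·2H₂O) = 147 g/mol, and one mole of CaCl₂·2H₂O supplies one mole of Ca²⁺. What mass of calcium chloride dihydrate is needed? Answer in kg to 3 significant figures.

Hardness to add: (281 − 152) = 129 mg/L as CaCO₃ × 574,000 L = 74,050 g as CaCO₃.
Moles of Ca²⁺ (1 mol Ca²⁺ ≡ 1 mol CaCO₃): 74,050 / 100.1 g/mol = 739.7 mol.
Mass of CaCl₂·2H₂O: 739.7 × 147 = 108,700 g.

109 kg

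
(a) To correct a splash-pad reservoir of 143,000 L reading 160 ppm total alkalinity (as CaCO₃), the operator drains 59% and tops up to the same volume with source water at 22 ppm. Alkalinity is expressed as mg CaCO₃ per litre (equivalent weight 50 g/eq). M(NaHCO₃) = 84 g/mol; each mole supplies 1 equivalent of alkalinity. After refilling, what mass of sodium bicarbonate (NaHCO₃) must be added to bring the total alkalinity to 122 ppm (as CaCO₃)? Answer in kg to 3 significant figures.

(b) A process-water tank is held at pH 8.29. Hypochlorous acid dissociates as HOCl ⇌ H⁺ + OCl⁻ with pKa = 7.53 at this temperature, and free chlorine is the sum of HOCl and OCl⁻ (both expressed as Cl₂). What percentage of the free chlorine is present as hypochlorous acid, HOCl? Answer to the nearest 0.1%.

(a) 10.4 kg; (b) 14.8%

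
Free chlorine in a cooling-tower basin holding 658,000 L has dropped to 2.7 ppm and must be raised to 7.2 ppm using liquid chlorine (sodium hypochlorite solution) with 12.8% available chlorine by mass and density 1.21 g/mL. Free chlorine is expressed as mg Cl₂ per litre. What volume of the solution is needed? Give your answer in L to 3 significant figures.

Chlorine deficit: 7.2 − 2.7 = 4.5 ppm = 4.5 mg/L as Cl₂.
Cl₂ equivalent needed: 4.5 mg/L × 658,000 L = 2,961,000 mg = 2961 g.
Product at 12.8% available chlorine: 2961 / 0.128 = 23,130 g.
Volume at density 1.21 g/mL: 23,130 g ÷ 1.21 g/mL = 19,120 mL.

19.1 L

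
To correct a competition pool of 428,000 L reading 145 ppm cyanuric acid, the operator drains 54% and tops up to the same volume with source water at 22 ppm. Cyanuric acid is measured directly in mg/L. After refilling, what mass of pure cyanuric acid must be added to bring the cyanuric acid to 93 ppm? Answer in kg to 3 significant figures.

6.17 kg

After draining 54% and refilling: 145 × 0.46 + 22 × 0.54 = 78.58 ppm.
Deficit to target: 93 − 78.58 = 14.42 mg/L.
Mass: 14.42 mg/L × 428,000 L = 6172 g cyanuric acid.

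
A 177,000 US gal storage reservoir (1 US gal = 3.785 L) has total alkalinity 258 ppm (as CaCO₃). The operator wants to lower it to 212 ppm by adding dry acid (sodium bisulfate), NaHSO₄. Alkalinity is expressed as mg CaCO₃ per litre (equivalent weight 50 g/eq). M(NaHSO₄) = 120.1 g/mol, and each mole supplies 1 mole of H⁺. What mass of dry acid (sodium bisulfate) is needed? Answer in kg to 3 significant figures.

Volume: 177,000 US gal × 3.785 L/gal = 669,945 L.
Alkalinity to neutralize: (258 − 212) = 46 mg/L as CaCO₃ × 669,945 L = 30,820 g as CaCO₃.
Equivalents of H⁺ required: 30,820 ÷ 50 g/eq = 616.3 eq = 616.3 mol NaHSO₄.
Mass of NaHSO₄: 616.3 × 120.1 = 74,020 g.

74.0 kg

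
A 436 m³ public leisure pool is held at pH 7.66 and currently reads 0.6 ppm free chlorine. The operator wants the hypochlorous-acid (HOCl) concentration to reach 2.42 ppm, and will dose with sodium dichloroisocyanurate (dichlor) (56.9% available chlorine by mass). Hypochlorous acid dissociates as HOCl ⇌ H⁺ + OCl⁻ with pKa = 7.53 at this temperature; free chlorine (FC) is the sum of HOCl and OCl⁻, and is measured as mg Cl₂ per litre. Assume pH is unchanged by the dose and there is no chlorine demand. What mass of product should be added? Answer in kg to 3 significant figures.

3.90 kg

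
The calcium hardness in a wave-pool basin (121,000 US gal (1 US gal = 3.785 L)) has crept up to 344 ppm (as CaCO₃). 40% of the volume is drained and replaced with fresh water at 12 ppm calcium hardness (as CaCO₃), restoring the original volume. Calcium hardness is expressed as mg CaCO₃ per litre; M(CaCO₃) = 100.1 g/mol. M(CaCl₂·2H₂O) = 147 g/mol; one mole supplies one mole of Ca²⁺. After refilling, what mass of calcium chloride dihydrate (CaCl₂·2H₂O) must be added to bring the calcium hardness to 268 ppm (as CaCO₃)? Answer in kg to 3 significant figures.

Volume: 121,000 US gal × 3.785 L/gal = 457,985 L.
After draining 40% and refilling: 344 × 0.60 + 12 × 0.40 = 211.2 ppm.
Deficit to target: 268 − 211.2 = 56.8 mg/L.
As CaCO₃: 56.8 mg/L × 457,985 L = 26,010 g; ÷ 100.1 = 259.9 mol Ca²⁺.
Mass: 259.9 × 147 = 38,200 g.

38.2 kg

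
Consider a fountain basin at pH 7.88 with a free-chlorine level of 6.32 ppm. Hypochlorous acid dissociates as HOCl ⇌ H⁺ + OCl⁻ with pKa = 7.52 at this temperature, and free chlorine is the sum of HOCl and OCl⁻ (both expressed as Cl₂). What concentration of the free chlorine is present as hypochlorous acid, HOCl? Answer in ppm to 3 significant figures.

1.92 ppm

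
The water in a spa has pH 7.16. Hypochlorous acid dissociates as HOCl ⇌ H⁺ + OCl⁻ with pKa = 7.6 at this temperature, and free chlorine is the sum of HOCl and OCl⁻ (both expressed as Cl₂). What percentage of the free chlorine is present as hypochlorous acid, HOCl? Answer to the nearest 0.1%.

[OCl⁻]/[HOCl] = 10^(pH − pKa) = 10^(7.16 − 7.6) = 10^-0.44 = 0.3631.
Fraction as HOCl = 1 / (1 + 0.3631) = 0.7336.

73.4%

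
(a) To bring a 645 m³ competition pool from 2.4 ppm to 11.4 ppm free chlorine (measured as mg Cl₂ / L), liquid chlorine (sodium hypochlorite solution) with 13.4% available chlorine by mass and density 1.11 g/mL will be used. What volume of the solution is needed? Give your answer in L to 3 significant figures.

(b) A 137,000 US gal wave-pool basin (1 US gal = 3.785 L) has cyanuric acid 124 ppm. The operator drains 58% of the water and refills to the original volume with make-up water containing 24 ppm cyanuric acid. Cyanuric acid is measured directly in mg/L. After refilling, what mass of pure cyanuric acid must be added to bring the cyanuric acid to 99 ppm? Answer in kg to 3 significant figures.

(a) 39.0 L; (b) 17.1 kg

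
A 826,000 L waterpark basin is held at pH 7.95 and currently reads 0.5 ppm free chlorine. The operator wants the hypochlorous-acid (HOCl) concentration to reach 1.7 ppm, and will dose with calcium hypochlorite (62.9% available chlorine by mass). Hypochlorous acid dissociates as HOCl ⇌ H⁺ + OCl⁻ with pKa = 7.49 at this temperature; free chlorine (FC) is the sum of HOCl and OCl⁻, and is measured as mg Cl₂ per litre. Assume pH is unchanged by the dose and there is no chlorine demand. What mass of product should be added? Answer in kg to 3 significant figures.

8.01 kg

[OCl⁻]/[HOCl] = 10^(pH − pKa) = 10^(7.95 − 7.49) = 2.884; fraction as HOCl = 1/(1 + 2.884) = 0.2575.
Free chlorine required for 1.7 ppm HOCl: 1.7 / 0.2575 = 6.603 ppm.
FC to add: 6.603 − 0.5 = 6.103 mg/L as Cl₂.
Cl₂ equivalent: 6.103 mg/L × 826,000 L = 5041 g.
Product at 62.9% available Cl: 5041 / 0.629 = 8014 g.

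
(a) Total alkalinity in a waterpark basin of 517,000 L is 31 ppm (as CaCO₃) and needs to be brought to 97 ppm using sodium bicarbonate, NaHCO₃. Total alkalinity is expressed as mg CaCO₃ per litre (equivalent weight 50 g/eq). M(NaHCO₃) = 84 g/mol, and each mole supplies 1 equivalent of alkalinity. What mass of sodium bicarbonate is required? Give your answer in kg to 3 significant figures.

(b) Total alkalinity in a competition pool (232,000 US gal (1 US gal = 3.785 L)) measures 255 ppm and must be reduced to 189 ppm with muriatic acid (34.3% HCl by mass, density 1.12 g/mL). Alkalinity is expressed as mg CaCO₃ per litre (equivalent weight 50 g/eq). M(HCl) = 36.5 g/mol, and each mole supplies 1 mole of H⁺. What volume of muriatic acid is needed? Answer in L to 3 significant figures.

(a) 57.3 kg; (b) 110 L

(a) Alkalinity to add: (97 − 31) = 66 mg/L as CaCO₃ × 517,000 L = 34,120 g as CaCO₃.
(a) Equivalents: 34,120 g ÷ 50 g/eq = 682.4 eq.
(a) NaHCO₃ supplies 1 eq per mole → 682.4 mol.
(a) Mass: 682.4 mol × 84 g/mol = 57,320 g.

(b) Volume: 232,000 US gal × 3.785 L/gal = 878,120 L.
(b) Alkalinity to neutralize: (255 − 189) = 66 mg/L as CaCO₃ × 878,120 L = 57,960 g as CaCO₃.
(b) Equivalents of H⁺ required: 57,960 ÷ 50 g/eq = 1159 eq = 1159 mol HCl.
(b) Mass of HCl: 1159 × 36.5 = 42,310 g.
(b) Mass of 34.3% solution: 42,310 / 0.343 = 123,300 g.
(b) Volume: 123,300 g ÷ 1.12 g/mL = 110,100 mL.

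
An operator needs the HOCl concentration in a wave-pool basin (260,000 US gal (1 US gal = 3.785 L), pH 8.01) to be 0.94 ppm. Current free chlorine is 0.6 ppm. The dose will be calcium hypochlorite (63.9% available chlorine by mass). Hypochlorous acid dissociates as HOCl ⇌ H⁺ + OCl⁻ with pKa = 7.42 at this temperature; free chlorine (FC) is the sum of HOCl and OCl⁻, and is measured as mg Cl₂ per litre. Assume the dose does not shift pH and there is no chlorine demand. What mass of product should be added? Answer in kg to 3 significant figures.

Volume: 260,000 US gal × 3.785 L/gal = 984,100 L.
[OCl⁻]/[HOCl] = 10^(pH − pKa) = 10^(8.01 − 7.42) = 3.89; fraction as HOCl = 1/(1 + 3.89) = 0.2045.
Free chlorine required for 0.94 ppm HOCl: 0.94 / 0.2045 = 4.597 ppm.
FC to add: 4.597 − 0.6 = 3.997 mg/L as Cl₂.
Cl₂ equivalent: 3.997 mg/L × 984,100 L = 3933 g.
Product at 63.9% available Cl: 3933 / 0.639 = 6156 g.

6.16 kg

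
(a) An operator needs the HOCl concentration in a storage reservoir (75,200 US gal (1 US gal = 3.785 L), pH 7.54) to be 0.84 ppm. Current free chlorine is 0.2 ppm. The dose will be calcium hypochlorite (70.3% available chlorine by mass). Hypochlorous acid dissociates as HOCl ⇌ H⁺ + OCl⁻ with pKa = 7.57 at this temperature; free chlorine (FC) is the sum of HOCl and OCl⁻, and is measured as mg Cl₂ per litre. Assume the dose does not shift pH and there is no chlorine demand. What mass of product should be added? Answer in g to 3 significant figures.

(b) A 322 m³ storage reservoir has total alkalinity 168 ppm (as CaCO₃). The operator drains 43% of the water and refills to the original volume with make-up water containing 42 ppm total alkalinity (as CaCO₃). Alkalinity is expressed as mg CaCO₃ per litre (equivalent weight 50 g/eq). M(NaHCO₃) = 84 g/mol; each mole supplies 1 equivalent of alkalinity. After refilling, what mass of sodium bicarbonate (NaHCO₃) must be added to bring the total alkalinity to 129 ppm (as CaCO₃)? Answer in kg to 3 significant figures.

(a) 577 g; (b) 8.21 kg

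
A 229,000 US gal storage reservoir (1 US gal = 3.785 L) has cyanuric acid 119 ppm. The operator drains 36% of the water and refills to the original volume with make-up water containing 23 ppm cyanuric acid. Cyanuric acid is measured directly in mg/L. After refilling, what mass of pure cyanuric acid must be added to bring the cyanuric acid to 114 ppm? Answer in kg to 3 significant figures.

25.6 kg

Volume: 229,000 US gal × 3.785 L/gal = 866,765 L.
After draining 36% and refilling: 119 × 0.64 + 23 × 0.36 = 84.44 ppm.
Deficit to target: 114 − 84.44 = 29.56 mg/L.
Mass: 29.56 mg/L × 866,765 L = 25,620 g cyanuric acid.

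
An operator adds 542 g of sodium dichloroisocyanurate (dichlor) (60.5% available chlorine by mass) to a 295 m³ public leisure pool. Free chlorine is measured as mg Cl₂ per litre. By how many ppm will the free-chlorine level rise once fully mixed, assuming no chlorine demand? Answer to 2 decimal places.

Volume: 295 m³ = 295,000 L.
Available chlorine delivered: 542 g × 0.605 = 327.9 g as Cl₂.
Concentration rise: 327.9 g / 295,000 L = 1.112 mg/L = 1.11 ppm.

1.11 ppm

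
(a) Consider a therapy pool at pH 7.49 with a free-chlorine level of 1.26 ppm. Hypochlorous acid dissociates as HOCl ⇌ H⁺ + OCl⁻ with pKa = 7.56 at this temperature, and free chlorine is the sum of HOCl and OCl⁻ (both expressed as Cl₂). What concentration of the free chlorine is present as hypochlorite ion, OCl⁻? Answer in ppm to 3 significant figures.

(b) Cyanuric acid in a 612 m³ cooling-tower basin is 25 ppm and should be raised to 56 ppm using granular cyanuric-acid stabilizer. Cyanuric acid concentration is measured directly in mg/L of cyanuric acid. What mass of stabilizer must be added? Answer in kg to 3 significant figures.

(a) 0.579 ppm; (b) 19.0 kg

(a) [OCl⁻]/[HOCl] = 10^(pH − pKa) = 10^(7.49 − 7.56) = 10^-0.07 = 0.8511.
(a) Fraction as HOCl = 1 / (1 + 0.8511) = 0.5402.
(a) OCl⁻ = (1 − 0.5402) × 1.26 ppm = 0.5793 ppm.

(b) Volume: 612 m³ = 612,000 L.
(b) CYA to add: (56 − 25) = 31 mg/L × 612,000 L = 18,970 g cyanuric acid.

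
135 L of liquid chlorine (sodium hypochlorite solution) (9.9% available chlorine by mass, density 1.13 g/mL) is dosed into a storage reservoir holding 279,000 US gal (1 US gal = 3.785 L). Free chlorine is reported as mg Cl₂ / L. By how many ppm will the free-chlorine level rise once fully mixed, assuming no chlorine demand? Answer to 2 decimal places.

14.30 ppm

Volume: 279,000 US gal × 3.785 L/gal = 1,056,015 L.
Mass of solution: 135 L × 1000 mL/L × 1.13 g/mL = 152,600 g.
Available chlorine delivered: 152,600 g × 0.099 = 15,100 g as Cl₂.
Concentration rise: 15,100 g / 1,056,015 L = 14.3 mg/L = 14.30 ppm.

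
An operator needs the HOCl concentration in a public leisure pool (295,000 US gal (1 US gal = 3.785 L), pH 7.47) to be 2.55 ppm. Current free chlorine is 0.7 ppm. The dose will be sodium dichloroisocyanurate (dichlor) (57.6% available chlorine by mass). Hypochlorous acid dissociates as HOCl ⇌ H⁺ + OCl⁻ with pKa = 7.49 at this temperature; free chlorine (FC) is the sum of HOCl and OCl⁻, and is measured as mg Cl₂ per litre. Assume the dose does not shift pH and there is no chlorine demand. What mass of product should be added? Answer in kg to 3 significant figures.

8.31 kg

Volume: 295,000 US gal × 3.785 L/gal = 1,116,575 L.
[OCl⁻]/[HOCl] = 10^(pH − pKa) = 10^(7.47 − 7.49) = 0.955; fraction as HOCl = 1/(1 + 0.955) = 0.5115.
Free chlorine required for 2.55 ppm HOCl: 2.55 / 0.5115 = 4.985 ppm.
FC to add: 4.985 − 0.7 = 4.285 mg/L as Cl₂.
Cl₂ equivalent: 4.285 mg/L × 1,116,575 L = 4785 g.
Product at 57.6% available Cl: 4785 / 0.576 = 8307 g.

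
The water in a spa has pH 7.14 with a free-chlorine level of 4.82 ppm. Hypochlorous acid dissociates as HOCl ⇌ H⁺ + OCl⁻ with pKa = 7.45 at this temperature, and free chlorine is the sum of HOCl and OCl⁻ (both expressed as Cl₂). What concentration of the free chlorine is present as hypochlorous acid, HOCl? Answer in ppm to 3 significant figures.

3.24 ppm

[OCl⁻]/[HOCl] = 10^(pH − pKa) = 10^(7.14 − 7.45) = 10^-0.31 = 0.4898.
Fraction as HOCl = 1 / (1 + 0.4898) = 0.6712.
HOCl = 0.6712 × 4.82 ppm = 3.235 ppm.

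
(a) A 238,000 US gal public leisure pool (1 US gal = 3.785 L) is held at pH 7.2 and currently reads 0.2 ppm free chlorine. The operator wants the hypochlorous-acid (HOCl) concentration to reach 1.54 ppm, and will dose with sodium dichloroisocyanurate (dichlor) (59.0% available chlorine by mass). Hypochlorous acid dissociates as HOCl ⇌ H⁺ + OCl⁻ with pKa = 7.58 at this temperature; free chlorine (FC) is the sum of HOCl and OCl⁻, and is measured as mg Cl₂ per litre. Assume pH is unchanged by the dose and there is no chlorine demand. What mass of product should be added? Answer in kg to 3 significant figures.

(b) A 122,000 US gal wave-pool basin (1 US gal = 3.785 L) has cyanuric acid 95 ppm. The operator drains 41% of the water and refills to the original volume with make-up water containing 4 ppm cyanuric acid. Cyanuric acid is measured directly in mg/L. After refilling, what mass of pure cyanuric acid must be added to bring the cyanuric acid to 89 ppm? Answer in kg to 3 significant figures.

(a) Volume: 238,000 US gal × 3.785 L/gal = 900,830 L.
(a) [OCl⁻]/[HOCl] = 10^(pH − pKa) = 10^(7.2 − 7.58) = 0.4169; fraction as HOCl = 1/(1 + 0.4169) = 0.7058.
(a) Free chlorine required for 1.54 ppm HOCl: 1.54 / 0.7058 = 2.182 ppm.
(a) FC to add: 2.182 − 0.2 = 1.982 mg/L as Cl₂.
(a) Cl₂ equivalent: 1.982 mg/L × 900,830 L = 1785 g.
(a) Product at 59.0% available Cl: 1785 / 0.59 = 3026 g.

(b) Volume: 122,000 US gal × 3.785 L/gal = 461,770 L.
(b) After draining 41% and refilling: 95 × 0.59 + 4 × 0.41 = 57.69 ppm.
(b) Deficit to target: 89 − 57.69 = 31.31 mg/L.
(b) Mass: 31.31 mg/L × 461,770 L = 14,460 g cyanuric acid.

(a) 3.03 kg; (b) 14.5 kg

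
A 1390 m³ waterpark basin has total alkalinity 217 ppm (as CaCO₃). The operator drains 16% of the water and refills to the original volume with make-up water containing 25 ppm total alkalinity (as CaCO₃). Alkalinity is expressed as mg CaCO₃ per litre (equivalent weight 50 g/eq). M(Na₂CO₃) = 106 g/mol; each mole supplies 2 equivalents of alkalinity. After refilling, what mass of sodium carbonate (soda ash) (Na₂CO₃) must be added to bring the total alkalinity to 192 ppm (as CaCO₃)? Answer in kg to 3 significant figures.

8.43 kg

Volume: 1390 m³ = 1,390,000 L.
After draining 16% and refilling: 217 × 0.84 + 25 × 0.16 = 186.28 ppm.
Deficit to target: 192 − 186.28 = 5.72 mg/L.
As CaCO₃: 5.72 mg/L × 1,390,000 L = 7951 g; ÷ 50 g/eq ÷ 2 = 79.51 mol Na₂CO₃.
Mass: 79.51 × 106 = 8428 g.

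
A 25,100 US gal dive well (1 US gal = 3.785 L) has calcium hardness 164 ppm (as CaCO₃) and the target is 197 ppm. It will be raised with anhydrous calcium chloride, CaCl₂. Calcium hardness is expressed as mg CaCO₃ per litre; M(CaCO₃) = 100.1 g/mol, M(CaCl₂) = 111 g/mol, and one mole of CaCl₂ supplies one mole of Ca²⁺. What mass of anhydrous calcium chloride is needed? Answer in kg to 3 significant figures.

3.48 kg

Volume: 25,100 US gal × 3.785 L/gal = 95,004 L.
Hardness to add: (197 − 164) = 33 mg/L as CaCO₃ × 95,004 L = 3135 g as CaCO₃.
Moles of Ca²⁺ (1 mol Ca²⁺ ≡ 1 mol CaCO₃): 3135 / 100.1 g/mol = 31.32 mol.
Mass of CaCl₂: 31.32 × 111 = 3477 g.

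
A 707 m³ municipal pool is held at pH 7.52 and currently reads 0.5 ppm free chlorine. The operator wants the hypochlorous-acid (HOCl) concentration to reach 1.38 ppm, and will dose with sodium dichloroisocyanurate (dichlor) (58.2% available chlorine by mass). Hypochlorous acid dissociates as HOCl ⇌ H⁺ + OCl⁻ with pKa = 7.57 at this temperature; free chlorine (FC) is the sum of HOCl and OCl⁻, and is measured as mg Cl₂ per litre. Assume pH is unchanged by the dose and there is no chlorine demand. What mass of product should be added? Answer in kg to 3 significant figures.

2.56 kg

Volume: 707 m³ = 707,000 L.
[OCl⁻]/[HOCl] = 10^(pH − pKa) = 10^(7.52 − 7.57) = 0.8913; fraction as HOCl = 1/(1 + 0.8913) = 0.5288.
Free chlorine required for 1.38 ppm HOCl: 1.38 / 0.5288 = 2.61 ppm.
FC to add: 2.61 − 0.5 = 2.11 mg/L as Cl₂.
Cl₂ equivalent: 2.11 mg/L × 707,000 L = 1492 g.
Product at 58.2% available Cl: 1492 / 0.582 = 2563 g.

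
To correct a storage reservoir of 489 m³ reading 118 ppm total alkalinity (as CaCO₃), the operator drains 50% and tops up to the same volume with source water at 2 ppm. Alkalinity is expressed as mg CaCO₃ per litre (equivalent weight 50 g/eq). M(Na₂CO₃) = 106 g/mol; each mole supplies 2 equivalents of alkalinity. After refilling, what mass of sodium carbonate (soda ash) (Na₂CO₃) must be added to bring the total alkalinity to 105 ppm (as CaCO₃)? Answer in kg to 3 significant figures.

23.3 kg

Volume: 489 m³ = 489,000 L.
After draining 50% and refilling: 118 × 0.50 + 2 × 0.50 = 60 ppm.
Deficit to target: 105 − 60 = 45 mg/L.
As CaCO₃: 45 mg/L × 489,000 L = 22,000 g; ÷ 50 g/eq ÷ 2 = 220.1 mol Na₂CO₃.
Mass: 220.1 × 106 = 23,330 g.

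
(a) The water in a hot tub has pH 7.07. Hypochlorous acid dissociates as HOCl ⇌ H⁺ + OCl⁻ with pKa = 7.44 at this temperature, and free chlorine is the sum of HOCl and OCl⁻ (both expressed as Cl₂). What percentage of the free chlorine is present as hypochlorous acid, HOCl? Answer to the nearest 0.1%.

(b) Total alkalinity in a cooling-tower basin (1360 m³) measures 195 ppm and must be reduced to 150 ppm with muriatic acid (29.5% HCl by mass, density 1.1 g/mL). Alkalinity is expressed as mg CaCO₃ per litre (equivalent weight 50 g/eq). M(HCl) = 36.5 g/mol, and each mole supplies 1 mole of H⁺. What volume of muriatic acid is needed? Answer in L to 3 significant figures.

(a) 70.1%; (b) 138 L

(a) [OCl⁻]/[HOCl] = 10^(pH − pKa) = 10^(7.07 − 7.44) = 10^-0.37 = 0.4266.
(a) Fraction as HOCl = 1 / (1 + 0.4266) = 0.701.

(b) Volume: 1360 m³ = 1,360,000 L.
(b) Alkalinity to neutralize: (195 − 150) = 45 mg/L as CaCO₃ × 1,360,000 L = 61,200 g as CaCO₃.
(b) Equivalents of H⁺ required: 61,200 ÷ 50 g/eq = 1224 eq = 1224 mol HCl.
(b) Mass of HCl: 1224 × 36.5 = 44,680 g.
(b) Mass of 29.5% solution: 44,680 / 0.295 = 151,400 g.
(b) Volume: 151,400 g ÷ 1.1 g/mL = 137,700 mL.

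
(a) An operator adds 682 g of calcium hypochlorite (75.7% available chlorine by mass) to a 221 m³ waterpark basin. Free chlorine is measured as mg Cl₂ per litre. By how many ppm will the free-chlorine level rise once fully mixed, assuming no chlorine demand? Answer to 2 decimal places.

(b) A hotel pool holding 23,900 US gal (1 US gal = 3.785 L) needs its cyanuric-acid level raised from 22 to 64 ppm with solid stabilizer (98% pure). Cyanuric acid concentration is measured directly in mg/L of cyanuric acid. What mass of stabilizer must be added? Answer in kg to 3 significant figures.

(a) 2.34 ppm; (b) 3.88 kg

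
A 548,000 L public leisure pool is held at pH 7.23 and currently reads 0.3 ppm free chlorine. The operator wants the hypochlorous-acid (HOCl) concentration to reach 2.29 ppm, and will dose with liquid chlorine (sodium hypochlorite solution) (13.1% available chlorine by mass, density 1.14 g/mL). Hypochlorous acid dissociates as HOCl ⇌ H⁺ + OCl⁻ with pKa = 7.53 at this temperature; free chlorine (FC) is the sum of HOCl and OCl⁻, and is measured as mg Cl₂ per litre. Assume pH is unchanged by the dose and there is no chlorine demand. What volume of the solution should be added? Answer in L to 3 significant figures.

[OCl⁻]/[HOCl] = 10^(pH − pKa) = 10^(7.23 − 7.53) = 0.5012; fraction as HOCl = 1/(1 + 0.5012) = 0.6661.
Free chlorine required for 2.29 ppm HOCl: 2.29 / 0.6661 = 3.438 ppm.
FC to add: 3.438 − 0.3 = 3.138 mg/L as Cl₂.
Cl₂ equivalent: 3.138 mg/L × 548,000 L = 1719 g.
Product at 13.1% available Cl: 1719 / 0.131 = 13,130 g.
Volume: 13,130 g ÷ 1.14 g/mL = 11,510 mL.

11.5 L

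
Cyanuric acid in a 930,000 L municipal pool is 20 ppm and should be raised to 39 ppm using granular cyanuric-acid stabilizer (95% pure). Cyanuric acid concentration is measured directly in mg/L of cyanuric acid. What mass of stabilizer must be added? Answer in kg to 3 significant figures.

18.6 kg

CYA to add: (39 − 20) = 19 mg/L × 930,000 L = 17,670 g cyanuric acid.
At 95% purity: 17,670 / 0.95 = 18,600 g product.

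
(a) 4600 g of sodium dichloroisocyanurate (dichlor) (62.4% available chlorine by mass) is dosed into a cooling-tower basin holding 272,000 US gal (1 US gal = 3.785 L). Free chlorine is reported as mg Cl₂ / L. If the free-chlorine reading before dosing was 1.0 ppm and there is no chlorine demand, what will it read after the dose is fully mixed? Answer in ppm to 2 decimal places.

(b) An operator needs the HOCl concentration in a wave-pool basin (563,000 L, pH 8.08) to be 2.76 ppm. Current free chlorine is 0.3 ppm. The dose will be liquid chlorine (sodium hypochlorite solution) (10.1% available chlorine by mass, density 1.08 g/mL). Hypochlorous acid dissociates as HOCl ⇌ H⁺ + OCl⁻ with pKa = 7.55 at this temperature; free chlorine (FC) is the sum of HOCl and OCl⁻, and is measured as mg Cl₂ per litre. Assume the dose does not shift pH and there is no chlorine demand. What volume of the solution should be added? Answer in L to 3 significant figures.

(a) 3.79 ppm; (b) 61.0 L

(a) Volume: 272,000 US gal × 3.785 L/gal = 1,029,520 L.
(a) Available chlorine delivered: 4600 g × 0.624 = 2870 g as Cl₂.
(a) Concentration rise: 2870 g / 1,029,520 L = 2.788 mg/L = 2.79 ppm.
(a) Final FC: 1.0 + 2.79 = 3.79 ppm.

(b) [OCl⁻]/[HOCl] = 10^(pH − pKa) = 10^(8.08 − 7.55) = 3.388; fraction as HOCl = 1/(1 + 3.388) = 0.2279.
(b) Free chlorine required for 2.76 ppm HOCl: 2.76 / 0.2279 = 12.11 ppm.
(b) FC to add: 12.11 − 0.3 = 11.81 mg/L as Cl₂.
(b) Cl₂ equivalent: 11.81 mg/L × 563,000 L = 6650 g.
(b) Product at 10.1% available Cl: 6650 / 0.101 = 65,840 g.
(b) Volume: 65,840 g ÷ 1.08 g/mL = 60,970 mL.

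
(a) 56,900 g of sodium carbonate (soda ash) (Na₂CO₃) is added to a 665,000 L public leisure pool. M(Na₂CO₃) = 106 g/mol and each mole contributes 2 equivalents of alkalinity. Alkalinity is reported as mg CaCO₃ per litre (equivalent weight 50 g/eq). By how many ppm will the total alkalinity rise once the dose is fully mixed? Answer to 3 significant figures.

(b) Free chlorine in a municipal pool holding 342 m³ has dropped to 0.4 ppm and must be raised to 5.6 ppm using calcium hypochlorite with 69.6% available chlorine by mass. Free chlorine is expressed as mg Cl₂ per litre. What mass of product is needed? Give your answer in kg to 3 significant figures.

(a) Moles of Na₂CO₃: 56,900 g ÷ 106 g/mol = 536.8 mol → 1074 eq of alkalinity.
(a) As CaCO₃: 1074 eq × 50 g/eq = 53,680 g.
(a) Rise: 53,680 g / 665,000 L × 1000 = 80.72 mg/L.

(b) Volume: 342 m³ = 342,000 L.
(b) Chlorine deficit: 5.6 − 0.4 = 5.2 ppm = 5.2 mg/L as Cl₂.
(b) Cl₂ equivalent needed: 5.2 mg/L × 342,000 L = 1,778,000 mg = 1778 g.
(b) Product at 69.6% available chlorine: 1778 / 0.696 = 2555 g.

(a) 80.7 ppm; (b) 2.56 kg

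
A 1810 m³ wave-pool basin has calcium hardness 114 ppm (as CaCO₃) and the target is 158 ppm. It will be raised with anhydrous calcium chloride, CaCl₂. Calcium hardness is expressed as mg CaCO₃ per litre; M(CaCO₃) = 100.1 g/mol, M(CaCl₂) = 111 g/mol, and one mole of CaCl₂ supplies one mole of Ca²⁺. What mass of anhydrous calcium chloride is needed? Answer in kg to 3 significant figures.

88.3 kg

Volume: 1810 m³ = 1,810,000 L.
Hardness to add: (158 − 114) = 44 mg/L as CaCO₃ × 1,810,000 L = 79,640 g as CaCO₃.
Moles of Ca²⁺ (1 mol Ca²⁺ ≡ 1 mol CaCO₃): 79,640 / 100.1 g/mol = 795.6 mol.
Mass of CaCl₂: 795.6 × 111 = 88,310 g.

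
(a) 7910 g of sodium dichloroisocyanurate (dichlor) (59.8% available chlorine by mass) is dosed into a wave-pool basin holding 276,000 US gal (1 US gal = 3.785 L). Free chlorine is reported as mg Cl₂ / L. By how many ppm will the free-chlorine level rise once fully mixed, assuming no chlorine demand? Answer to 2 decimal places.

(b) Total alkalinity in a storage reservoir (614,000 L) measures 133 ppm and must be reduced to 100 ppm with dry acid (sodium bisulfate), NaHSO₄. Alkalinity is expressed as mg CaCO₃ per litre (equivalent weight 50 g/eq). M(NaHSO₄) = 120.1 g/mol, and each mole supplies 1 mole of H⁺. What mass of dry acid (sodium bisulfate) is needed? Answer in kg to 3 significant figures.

(a) 4.53 ppm; (b) 48.7 kg

(a) Volume: 276,000 US gal × 3.785 L/gal = 1,044,660 L.
(a) Available chlorine delivered: 7910 g × 0.598 = 4730 g as Cl₂.
(a) Concentration rise: 4730 g / 1,044,660 L = 4.528 mg/L = 4.53 ppm.

(b) Alkalinity to neutralize: (133 − 100) = 33 mg/L as CaCO₃ × 614,000 L = 20,260 g as CaCO₃.
(b) Equivalents of H⁺ required: 20,260 ÷ 50 g/eq = 405.2 eq = 405.2 mol NaHSO₄.
(b) Mass of NaHSO₄: 405.2 × 120.1 = 48,670 g.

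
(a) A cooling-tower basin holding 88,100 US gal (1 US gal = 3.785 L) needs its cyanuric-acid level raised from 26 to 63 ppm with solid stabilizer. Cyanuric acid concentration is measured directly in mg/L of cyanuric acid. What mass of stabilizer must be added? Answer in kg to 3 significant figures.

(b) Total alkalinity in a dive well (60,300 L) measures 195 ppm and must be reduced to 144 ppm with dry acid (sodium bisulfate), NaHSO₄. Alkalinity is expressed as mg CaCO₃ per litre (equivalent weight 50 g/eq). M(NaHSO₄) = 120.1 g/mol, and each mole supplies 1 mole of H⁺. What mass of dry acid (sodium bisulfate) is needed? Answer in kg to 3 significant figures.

(a) 12.3 kg; (b) 7.39 kg

(a) Volume: 88,100 US gal × 3.785 L/gal = 333,458 L.
(a) CYA to add: (63 − 26) = 37 mg/L × 333,458 L = 12,340 g cyanuric acid.

(b) Alkalinity to neutralize: (195 − 144) = 51 mg/L as CaCO₃ × 60,300 L = 3075 g as CaCO₃.
(b) Equivalents of H⁺ required: 3075 ÷ 50 g/eq = 61.51 eq = 61.51 mol NaHSO₄.
(b) Mass of NaHSO₄: 61.51 × 120.1 = 7387 g.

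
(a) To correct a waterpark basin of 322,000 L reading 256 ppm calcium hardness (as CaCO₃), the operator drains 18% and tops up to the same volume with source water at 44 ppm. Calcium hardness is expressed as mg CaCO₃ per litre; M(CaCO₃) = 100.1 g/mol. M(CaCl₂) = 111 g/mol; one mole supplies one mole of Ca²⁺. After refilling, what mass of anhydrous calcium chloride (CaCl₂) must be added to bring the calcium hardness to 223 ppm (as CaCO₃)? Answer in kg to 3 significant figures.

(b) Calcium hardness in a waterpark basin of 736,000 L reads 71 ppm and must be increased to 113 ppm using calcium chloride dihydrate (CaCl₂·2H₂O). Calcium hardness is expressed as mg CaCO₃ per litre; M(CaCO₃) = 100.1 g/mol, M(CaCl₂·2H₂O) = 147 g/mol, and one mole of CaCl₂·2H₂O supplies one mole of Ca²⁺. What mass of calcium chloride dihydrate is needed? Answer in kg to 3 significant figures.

(a) 1.84 kg; (b) 45.4 kg

(a) After draining 18% and refilling: 256 × 0.82 + 44 × 0.18 = 217.84 ppm.
(a) Deficit to target: 223 − 217.84 = 5.16 mg/L.
(a) As CaCO₃: 5.16 mg/L × 322,000 L = 1662 g; ÷ 100.1 = 16.6 mol Ca²⁺.
(a) Mass: 16.6 × 111 = 1842 g.

(b) Hardness to add: (113 − 71) = 42 mg/L as CaCO₃ × 736,000 L = 30,910 g as CaCO₃.
(b) Moles of Ca²⁺ (1 mol Ca²⁺ ≡ 1 mol CaCO₃): 30,910 / 100.1 g/mol = 308.8 mol.
(b) Mass of CaCl₂·2H₂O: 308.8 × 147 = 45,400 g.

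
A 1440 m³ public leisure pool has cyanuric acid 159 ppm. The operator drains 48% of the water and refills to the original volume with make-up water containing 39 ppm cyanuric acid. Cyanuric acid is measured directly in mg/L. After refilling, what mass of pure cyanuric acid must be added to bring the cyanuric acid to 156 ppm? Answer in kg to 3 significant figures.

Volume: 1440 m³ = 1,440,000 L.
After draining 48% and refilling: 159 × 0.52 + 39 × 0.48 = 101.4 ppm.
Deficit to target: 156 − 101.4 = 54.6 mg/L.
Mass: 54.6 mg/L × 1,440,000 L = 78,620 g cyanuric acid.

78.6 kg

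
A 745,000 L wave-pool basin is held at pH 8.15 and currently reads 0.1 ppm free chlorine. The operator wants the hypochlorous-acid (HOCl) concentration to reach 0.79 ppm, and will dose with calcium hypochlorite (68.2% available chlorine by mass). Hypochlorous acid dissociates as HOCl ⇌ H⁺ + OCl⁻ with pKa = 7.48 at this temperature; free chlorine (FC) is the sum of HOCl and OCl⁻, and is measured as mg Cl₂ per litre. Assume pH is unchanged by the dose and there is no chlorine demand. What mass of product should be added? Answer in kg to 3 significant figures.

[OCl⁻]/[HOCl] = 10^(pH − pKa) = 10^(8.15 − 7.48) = 4.677; fraction as HOCl = 1/(1 + 4.677) = 0.1761.
Free chlorine required for 0.79 ppm HOCl: 0.79 / 0.1761 = 4.485 ppm.
FC to add: 4.485 − 0.1 = 4.385 mg/L as Cl₂.
Cl₂ equivalent: 4.385 mg/L × 745,000 L = 3267 g.
Product at 68.2% available Cl: 3267 / 0.682 = 4790 g.

4.79 kg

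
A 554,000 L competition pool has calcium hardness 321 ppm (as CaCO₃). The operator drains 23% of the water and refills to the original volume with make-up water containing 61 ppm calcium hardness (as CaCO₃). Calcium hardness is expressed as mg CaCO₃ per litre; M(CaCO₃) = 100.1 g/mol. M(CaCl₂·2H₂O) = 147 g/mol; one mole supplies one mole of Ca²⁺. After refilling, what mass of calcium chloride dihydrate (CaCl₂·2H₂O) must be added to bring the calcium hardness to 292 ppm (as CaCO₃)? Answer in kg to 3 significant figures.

After draining 23% and refilling: 321 × 0.77 + 61 × 0.23 = 261.2 ppm.
Deficit to target: 292 − 261.2 = 30.8 mg/L.
As CaCO₃: 30.8 mg/L × 554,000 L = 17,060 g; ÷ 100.1 = 170.5 mol Ca²⁺.
Mass: 170.5 × 147 = 25,060 g.

25.1 kg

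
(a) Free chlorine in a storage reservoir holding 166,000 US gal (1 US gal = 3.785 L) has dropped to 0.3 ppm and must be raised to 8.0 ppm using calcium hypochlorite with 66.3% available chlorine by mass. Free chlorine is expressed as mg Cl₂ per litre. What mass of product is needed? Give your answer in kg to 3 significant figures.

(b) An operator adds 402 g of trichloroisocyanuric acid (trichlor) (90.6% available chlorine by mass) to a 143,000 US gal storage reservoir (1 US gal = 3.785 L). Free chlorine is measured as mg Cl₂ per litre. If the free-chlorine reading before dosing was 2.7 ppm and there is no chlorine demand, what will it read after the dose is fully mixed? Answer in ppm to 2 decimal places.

(a) Volume: 166,000 US gal × 3.785 L/gal = 628,310 L.
(a) Chlorine deficit: 8.0 − 0.3 = 7.7 ppm = 7.7 mg/L as Cl₂.
(a) Cl₂ equivalent needed: 7.7 mg/L × 628,310 L = 4,838,000 mg = 4838 g.
(a) Product at 66.3% available chlorine: 4838 / 0.663 = 7297 g.

(b) Volume: 143,000 US gal × 3.785 L/gal = 541,255 L.
(b) Available chlorine delivered: 402 g × 0.906 = 364.2 g as Cl₂.
(b) Concentration rise: 364.2 g / 541,255 L = 0.6729 mg/L = 0.67 ppm.
(b) Final FC: 2.7 + 0.67 = 3.37 ppm.

(a) 7.30 kg; (b) 3.37 ppm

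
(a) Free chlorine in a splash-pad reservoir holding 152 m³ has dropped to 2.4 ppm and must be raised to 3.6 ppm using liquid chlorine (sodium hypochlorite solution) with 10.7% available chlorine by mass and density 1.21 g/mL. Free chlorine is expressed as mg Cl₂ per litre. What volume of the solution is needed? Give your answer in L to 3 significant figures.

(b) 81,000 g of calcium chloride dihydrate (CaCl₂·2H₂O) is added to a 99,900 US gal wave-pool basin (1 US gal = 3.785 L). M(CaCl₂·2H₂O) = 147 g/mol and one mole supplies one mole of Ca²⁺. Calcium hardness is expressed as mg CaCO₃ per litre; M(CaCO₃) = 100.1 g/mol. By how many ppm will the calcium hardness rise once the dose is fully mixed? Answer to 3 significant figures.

(a) 1.41 L; (b) 146 ppm

(a) Volume: 152 m³ = 152,000 L.
(a) Chlorine deficit: 3.6 − 2.4 = 1.2 ppm = 1.2 mg/L as Cl₂.
(a) Cl₂ equivalent needed: 1.2 mg/L × 152,000 L = 182,400 mg = 182.4 g.
(a) Product at 10.7% available chlorine: 182.4 / 0.107 = 1705 g.
(a) Volume at density 1.21 g/mL: 1705 g ÷ 1.21 g/mL = 1409 mL.

(b) Volume: 99,900 US gal × 3.785 L/gal = 378,122 L.
(b) Moles of Ca²⁺: 81,000 g ÷ 147 g/mol = 551 mol.
(b) As CaCO₃: 551 mol × 100.1 g/mol = 55,160 g.
(b) Rise: 55,160 g / 378,122 L × 1000 = 145.9 mg/L.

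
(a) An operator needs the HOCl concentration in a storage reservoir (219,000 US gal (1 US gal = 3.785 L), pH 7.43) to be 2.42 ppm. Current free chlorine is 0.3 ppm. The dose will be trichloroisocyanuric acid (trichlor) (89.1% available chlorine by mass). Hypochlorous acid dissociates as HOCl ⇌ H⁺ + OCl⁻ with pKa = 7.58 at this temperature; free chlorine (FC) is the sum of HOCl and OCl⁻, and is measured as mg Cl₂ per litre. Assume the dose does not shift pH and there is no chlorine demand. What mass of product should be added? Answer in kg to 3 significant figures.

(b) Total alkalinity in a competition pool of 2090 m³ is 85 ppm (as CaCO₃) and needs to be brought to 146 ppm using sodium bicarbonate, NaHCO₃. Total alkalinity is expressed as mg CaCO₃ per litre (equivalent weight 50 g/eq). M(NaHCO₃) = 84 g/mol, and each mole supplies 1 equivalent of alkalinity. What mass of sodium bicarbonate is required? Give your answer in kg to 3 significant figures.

(a) 3.57 kg; (b) 214 kg

(a) Volume: 219,000 US gal × 3.785 L/gal = 828,915 L.
(a) [OCl⁻]/[HOCl] = 10^(pH − pKa) = 10^(7.43 − 7.58) = 0.7079; fraction as HOCl = 1/(1 + 0.7079) = 0.5855.
(a) Free chlorine required for 2.42 ppm HOCl: 2.42 / 0.5855 = 4.133 ppm.
(a) FC to add: 4.133 − 0.3 = 3.833 mg/L as Cl₂.
(a) Cl₂ equivalent: 3.833 mg/L × 828,915 L = 3177 g.
(a) Product at 89.1% available Cl: 3177 / 0.891 = 3566 g.

(b) Volume: 2090 m³ = 2,090,000 L.
(b) Alkalinity to add: (146 − 85) = 61 mg/L as CaCO₃ × 2,090,000 L = 127,500 g as CaCO₃.
(b) Equivalents: 127,500 g ÷ 50 g/eq = 2550 eq.
(b) NaHCO₃ supplies 1 eq per mole → 2550 mol.
(b) Mass: 2550 mol × 84 g/mol = 214,200 g.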